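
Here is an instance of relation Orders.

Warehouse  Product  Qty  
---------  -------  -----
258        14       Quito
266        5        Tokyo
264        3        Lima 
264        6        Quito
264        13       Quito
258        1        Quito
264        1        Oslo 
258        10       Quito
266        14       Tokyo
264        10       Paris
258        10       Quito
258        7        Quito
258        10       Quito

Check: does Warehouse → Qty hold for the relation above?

Warehouse=258: 6 rows → Qty = Quito, Quito, Quito, Quito, Quito, Quito ✓
Warehouse=266: 2 rows → Qty = Tokyo, Tokyo ✓
Warehouse=264: 5 rows → Qty takes values {Lima, Quito, Oslo, Paris} — violation
Two rows agree on Warehouse but differ on Qty, so Warehouse → Qty does not hold.

No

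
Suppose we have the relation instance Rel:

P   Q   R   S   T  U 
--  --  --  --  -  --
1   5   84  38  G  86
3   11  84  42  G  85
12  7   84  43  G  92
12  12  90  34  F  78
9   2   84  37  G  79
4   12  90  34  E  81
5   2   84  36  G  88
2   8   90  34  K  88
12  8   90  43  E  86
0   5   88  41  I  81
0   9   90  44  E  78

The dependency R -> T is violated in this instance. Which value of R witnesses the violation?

90

R=84: 5 rows → T = G, G, G, G, G ✓
R=90: 5 rows → T takes values {F, E, K} — violation
R=88: 1 row → T = I ✓
The only R value with inconsistent T is R=90.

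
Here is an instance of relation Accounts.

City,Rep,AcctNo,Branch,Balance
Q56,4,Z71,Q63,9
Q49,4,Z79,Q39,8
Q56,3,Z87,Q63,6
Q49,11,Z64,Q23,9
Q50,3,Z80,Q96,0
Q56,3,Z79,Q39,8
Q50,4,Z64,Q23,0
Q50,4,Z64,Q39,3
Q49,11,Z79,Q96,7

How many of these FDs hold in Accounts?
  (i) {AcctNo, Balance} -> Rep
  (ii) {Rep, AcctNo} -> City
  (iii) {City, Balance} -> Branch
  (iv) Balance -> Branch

(i) {AcctNo, Balance} -> Rep: (AcctNo=Z79, Balance=8): 2 rows → Rep takes values {4, 3} — violation — fails.
(ii) {Rep, AcctNo} -> City: every LHS value maps to a single RHS value — holds.
(iii) {City, Balance} -> Branch: (City=Q50, Balance=0): 2 rows → Branch takes values {Q96, Q23} — violation — fails.
(iv) Balance -> Branch: Balance=9: 2 rows → Branch takes values {Q63, Q23} — violation; Balance=0: 2 rows → Branch takes values {Q96, Q23} — violation — fails.
1 of the 4 dependencies holds.

1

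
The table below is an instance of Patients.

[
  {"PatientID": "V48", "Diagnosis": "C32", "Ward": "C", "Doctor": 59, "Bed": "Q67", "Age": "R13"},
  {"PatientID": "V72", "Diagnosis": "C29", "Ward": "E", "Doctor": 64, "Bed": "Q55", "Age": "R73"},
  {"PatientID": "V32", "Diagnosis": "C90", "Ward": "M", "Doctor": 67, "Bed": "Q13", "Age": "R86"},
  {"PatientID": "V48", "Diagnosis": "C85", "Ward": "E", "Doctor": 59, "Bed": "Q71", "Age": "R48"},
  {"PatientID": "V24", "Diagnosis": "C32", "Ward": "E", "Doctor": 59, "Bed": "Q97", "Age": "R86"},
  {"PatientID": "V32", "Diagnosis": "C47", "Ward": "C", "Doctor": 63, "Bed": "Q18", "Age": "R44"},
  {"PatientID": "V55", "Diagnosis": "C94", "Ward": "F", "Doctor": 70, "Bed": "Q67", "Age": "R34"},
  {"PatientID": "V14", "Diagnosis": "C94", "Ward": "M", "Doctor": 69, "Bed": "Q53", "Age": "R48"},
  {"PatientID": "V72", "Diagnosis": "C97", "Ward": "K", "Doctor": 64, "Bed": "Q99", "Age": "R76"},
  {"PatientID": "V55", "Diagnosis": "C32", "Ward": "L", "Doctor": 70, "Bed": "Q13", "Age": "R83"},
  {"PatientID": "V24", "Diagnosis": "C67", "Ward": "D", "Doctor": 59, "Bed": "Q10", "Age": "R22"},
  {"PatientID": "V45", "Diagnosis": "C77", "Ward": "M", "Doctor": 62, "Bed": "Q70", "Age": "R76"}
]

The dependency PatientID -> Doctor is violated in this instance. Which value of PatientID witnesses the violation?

V32

PatientID=V48: 2 rows → Doctor = 59, 59 ✓
PatientID=V72: 2 rows → Doctor = 64, 64 ✓
PatientID=V32: 2 rows → Doctor takes values {67, 63} — violation
PatientID=V24: 2 rows → Doctor = 59, 59 ✓
PatientID=V55: 2 rows → Doctor = 70, 70 ✓
PatientID=V14: 1 row → Doctor = 69 ✓
PatientID=V45: 1 row → Doctor = 62 ✓
The only PatientID value with inconsistent Doctor is PatientID=V32.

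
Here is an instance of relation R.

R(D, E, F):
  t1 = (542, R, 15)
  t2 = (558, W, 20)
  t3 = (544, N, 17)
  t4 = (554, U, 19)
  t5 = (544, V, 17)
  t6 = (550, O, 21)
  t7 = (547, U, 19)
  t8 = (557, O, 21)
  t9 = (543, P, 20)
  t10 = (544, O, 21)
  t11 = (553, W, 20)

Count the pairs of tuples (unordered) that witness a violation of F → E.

3

F=20: violating pairs (2,9), (9,11) — 2 pairs.
F=17: violating pairs (3,5) — 1 pair.
F=19: all 2 rows agree on E — 0 pairs.
F=21: all 3 rows agree on E — 0 pairs.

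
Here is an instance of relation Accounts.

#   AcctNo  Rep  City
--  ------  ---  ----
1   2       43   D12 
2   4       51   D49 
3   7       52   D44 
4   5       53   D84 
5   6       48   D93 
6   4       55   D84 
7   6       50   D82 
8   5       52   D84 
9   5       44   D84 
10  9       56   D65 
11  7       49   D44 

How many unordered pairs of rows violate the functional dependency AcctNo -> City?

2

AcctNo=4: violating pairs (2,6) — 1 pair.
AcctNo=7: all 2 rows agree on City — 0 pairs.
AcctNo=5: all 3 rows agree on City — 0 pairs.
AcctNo=6: violating pairs (5,7) — 1 pair.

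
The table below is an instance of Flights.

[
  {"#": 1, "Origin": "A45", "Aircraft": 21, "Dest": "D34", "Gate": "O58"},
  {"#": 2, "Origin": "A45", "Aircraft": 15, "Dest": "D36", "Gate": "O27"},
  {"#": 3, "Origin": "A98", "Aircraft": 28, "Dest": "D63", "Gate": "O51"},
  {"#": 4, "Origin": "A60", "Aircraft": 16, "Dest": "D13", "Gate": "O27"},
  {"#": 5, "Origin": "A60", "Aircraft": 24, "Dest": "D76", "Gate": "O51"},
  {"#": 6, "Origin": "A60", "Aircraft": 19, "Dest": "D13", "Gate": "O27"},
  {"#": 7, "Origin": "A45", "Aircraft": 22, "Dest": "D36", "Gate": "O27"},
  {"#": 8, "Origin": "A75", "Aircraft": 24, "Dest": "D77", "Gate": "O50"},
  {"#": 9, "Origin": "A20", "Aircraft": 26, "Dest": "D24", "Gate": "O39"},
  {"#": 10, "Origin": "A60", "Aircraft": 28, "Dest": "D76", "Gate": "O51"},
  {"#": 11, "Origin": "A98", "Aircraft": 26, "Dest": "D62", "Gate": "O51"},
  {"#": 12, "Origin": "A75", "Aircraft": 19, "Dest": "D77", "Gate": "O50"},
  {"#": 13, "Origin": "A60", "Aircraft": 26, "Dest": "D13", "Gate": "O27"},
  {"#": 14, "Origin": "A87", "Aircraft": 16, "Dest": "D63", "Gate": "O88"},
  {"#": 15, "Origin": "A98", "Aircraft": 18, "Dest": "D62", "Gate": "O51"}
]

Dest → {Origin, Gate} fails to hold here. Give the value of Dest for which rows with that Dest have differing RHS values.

Dest=D34: row 1 → {Origin,Gate} = (A45, O58) ✓
Dest=D36: rows 2, 7 → {Origin,Gate} = (A45, O27), (A45, O27) ✓
Dest=D63: rows 3, 14 → {Origin,Gate} takes values {(A98, O51), (A87, O88)} — violation
Dest=D13: rows 4, 6, 13 → {Origin,Gate} = (A60, O27), (A60, O27), (A60, O27) ✓
Dest=D76: rows 5, 10 → {Origin,Gate} = (A60, O51), (A60, O51) ✓
Dest=D77: rows 8, 12 → {Origin,Gate} = (A75, O50), (A75, O50) ✓
Dest=D24: row 9 → {Origin,Gate} = (A20, O39) ✓
Dest=D62: rows 11, 15 → {Origin,Gate} = (A98, O51), (A98, O51) ✓
The only Dest value with inconsistent RHS is Dest=D63.

D63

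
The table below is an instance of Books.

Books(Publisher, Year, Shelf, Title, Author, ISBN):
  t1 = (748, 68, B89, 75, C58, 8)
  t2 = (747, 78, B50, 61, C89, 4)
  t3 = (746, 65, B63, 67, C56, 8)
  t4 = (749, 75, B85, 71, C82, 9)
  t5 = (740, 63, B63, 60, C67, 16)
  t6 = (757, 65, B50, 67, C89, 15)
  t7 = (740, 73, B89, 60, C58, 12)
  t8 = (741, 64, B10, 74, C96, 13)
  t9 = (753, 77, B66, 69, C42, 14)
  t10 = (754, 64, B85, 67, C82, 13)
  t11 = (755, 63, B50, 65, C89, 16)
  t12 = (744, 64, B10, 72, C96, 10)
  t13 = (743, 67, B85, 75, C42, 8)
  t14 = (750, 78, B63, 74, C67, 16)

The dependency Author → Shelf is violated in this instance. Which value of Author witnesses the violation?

Author=C58: rows 1, 7 → Shelf = B89, B89 ✓
Author=C89: rows 2, 6, 11 → Shelf = B50, B50, B50 ✓
Author=C56: row 3 → Shelf = B63 ✓
Author=C82: rows 4, 10 → Shelf = B85, B85 ✓
Author=C67: rows 5, 14 → Shelf = B63, B63 ✓
Author=C96: rows 8, 12 → Shelf = B10, B10 ✓
Author=C42: rows 9, 13 → Shelf takes values {B66, B85} — violation
The only Author value with inconsistent Shelf is Author=C42.

C42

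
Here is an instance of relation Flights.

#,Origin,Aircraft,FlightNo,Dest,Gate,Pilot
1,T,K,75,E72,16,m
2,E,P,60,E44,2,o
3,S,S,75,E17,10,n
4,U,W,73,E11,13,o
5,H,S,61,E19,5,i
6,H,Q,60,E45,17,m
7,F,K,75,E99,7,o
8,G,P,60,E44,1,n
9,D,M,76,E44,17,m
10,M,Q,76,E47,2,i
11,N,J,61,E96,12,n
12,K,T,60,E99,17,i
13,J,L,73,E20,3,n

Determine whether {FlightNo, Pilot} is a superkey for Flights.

Yes

All 13 rows have distinct {FlightNo, Pilot} values, so {FlightNo, Pilot} → (all attributes) holds and {FlightNo, Pilot} is a superkey.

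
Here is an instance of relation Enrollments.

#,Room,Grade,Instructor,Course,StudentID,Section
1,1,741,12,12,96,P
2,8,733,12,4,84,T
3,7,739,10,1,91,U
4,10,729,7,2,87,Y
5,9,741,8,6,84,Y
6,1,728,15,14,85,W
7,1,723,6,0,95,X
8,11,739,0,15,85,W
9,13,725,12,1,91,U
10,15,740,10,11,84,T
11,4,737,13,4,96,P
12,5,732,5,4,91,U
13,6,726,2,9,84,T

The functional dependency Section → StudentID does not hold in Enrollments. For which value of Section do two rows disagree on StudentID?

Y

Section=P: rows 1, 11 → StudentID = 96, 96 ✓
Section=T: rows 2, 10, 13 → StudentID = 84, 84, 84 ✓
Section=U: rows 3, 9, 12 → StudentID = 91, 91, 91 ✓
Section=Y: rows 4, 5 → StudentID takes values {87, 84} — violation
Section=W: rows 6, 8 → StudentID = 85, 85 ✓
Section=X: row 7 → StudentID = 95 ✓
The only Section value with inconsistent StudentID is Section=Y.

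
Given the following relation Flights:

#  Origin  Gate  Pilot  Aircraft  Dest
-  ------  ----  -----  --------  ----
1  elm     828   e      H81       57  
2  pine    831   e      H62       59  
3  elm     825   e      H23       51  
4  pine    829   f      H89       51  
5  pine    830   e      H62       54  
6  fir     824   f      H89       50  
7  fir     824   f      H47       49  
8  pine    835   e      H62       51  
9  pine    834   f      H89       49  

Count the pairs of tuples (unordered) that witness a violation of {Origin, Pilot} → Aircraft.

2

(Origin=elm, Pilot=e): violating pairs (1,3) — 1 pair.
(Origin=pine, Pilot=e): all 3 rows agree on Aircraft — 0 pairs.
(Origin=pine, Pilot=f): all 2 rows agree on Aircraft — 0 pairs.
(Origin=fir, Pilot=f): violating pairs (6,7) — 1 pair.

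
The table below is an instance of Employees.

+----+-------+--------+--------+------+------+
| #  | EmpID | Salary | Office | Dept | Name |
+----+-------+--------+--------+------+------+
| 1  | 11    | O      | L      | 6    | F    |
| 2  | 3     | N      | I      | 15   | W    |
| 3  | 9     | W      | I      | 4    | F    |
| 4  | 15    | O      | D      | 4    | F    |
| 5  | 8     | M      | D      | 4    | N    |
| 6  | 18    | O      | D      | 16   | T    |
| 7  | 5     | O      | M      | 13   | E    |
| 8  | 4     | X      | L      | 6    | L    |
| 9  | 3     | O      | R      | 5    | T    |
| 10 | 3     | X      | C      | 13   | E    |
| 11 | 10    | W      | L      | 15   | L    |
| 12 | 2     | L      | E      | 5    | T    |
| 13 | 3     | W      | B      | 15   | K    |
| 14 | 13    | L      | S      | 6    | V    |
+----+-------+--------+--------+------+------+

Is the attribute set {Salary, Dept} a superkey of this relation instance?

Rows 11 and 13 have the same {Salary, Dept} value (Salary=W, Dept=15) but are distinct tuples, so {Salary, Dept} does not determine every attribute — not a superkey.

No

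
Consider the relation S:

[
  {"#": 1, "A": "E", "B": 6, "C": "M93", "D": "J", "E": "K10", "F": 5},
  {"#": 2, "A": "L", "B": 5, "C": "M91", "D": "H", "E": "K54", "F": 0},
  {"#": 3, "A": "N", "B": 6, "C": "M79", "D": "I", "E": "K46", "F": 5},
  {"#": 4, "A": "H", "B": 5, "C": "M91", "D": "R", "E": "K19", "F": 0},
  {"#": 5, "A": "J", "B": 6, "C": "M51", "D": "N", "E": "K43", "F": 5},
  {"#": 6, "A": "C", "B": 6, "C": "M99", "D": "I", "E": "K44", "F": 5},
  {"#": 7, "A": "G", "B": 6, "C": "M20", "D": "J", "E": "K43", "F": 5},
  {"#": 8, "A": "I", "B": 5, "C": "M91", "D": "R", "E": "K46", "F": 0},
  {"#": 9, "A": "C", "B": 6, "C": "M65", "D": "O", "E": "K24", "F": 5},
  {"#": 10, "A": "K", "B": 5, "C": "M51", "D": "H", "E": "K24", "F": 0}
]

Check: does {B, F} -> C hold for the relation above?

(B=6, F=5): rows 1, 3, 5, 6, 7, 9 → C takes values {M93, M79, M51, M99, M20, M65} — violation
(B=5, F=0): rows 2, 4, 8, 10 → C takes values {M91, M51} — violation
Two rows agree on {B, F} but differ on C, so {B, F} -> C does not hold.

No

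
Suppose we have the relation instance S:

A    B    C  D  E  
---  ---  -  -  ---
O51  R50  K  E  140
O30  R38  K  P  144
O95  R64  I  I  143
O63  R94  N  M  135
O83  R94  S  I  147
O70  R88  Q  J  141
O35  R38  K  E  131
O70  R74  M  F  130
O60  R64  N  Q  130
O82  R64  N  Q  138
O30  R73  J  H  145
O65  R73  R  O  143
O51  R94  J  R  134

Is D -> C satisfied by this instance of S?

D=E: 2 rows → C = K, K ✓
D=P: 1 row → C = K ✓
D=I: 2 rows → C takes values {I, S} — violation
D=M: 1 row → C = N ✓
D=J: 1 row → C = Q ✓
D=F: 1 row → C = M ✓
D=Q: 2 rows → C = N, N ✓
D=H: 1 row → C = J ✓
D=O: 1 row → C = R ✓
D=R: 1 row → C = J ✓
Two rows agree on D but differ on C, so D -> C does not hold.

No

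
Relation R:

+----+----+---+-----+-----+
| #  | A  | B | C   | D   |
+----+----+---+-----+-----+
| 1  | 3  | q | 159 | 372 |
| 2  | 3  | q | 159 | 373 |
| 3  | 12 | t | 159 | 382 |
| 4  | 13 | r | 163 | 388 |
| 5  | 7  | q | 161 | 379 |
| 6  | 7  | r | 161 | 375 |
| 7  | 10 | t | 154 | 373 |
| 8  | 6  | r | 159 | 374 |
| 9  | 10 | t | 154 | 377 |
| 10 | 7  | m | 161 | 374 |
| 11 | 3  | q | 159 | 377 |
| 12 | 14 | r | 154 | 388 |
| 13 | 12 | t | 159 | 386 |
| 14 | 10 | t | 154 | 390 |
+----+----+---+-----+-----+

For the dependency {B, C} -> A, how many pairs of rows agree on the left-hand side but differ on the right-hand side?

(B=q, C=159): all 3 rows agree on A — 0 pairs.
(B=t, C=159): all 2 rows agree on A — 0 pairs.
(B=t, C=154): all 3 rows agree on A — 0 pairs.

0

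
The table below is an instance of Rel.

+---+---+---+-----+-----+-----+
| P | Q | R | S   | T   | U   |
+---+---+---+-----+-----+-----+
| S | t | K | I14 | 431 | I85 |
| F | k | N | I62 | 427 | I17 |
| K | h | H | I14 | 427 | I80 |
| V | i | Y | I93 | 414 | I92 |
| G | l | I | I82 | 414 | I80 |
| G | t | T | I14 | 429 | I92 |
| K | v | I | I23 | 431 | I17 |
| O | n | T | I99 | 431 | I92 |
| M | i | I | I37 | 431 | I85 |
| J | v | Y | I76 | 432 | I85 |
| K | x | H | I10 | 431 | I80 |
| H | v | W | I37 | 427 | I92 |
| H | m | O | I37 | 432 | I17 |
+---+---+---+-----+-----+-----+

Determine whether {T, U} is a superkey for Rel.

No

Two distinct rows share (T=431, U=I85), so {T, U} does not determine every attribute — not a superkey.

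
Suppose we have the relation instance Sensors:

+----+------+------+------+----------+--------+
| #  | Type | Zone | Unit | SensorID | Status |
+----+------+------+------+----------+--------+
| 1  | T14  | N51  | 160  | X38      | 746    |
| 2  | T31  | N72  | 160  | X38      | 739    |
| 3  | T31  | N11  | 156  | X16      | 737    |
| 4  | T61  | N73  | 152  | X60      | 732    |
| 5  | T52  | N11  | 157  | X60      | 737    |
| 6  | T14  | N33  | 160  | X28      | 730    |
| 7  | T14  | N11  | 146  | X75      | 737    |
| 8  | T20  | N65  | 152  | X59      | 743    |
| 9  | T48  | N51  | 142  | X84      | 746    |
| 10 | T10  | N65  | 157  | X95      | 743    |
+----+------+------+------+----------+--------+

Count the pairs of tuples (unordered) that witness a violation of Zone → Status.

0

Zone=N51: all 2 rows agree on Status — 0 pairs.
Zone=N11: all 3 rows agree on Status — 0 pairs.
Zone=N65: all 2 rows agree on Status — 0 pairs.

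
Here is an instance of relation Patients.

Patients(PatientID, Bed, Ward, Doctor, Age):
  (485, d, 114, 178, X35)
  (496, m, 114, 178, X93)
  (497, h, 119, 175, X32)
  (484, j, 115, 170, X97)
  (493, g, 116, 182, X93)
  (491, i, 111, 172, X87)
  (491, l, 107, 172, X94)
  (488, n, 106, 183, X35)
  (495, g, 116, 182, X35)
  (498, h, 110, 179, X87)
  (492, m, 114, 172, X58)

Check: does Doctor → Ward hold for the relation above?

Doctor=178: 2 rows → Ward = 114, 114 ✓
Doctor=175: 1 row → Ward = 119 ✓
Doctor=170: 1 row → Ward = 115 ✓
Doctor=182: 2 rows → Ward = 116, 116 ✓
Doctor=172: 3 rows → Ward takes values {111, 107, 114} — violation
Doctor=183: 1 row → Ward = 106 ✓
Doctor=179: 1 row → Ward = 110 ✓
Two rows agree on Doctor but differ on Ward, so Doctor → Ward does not hold.

No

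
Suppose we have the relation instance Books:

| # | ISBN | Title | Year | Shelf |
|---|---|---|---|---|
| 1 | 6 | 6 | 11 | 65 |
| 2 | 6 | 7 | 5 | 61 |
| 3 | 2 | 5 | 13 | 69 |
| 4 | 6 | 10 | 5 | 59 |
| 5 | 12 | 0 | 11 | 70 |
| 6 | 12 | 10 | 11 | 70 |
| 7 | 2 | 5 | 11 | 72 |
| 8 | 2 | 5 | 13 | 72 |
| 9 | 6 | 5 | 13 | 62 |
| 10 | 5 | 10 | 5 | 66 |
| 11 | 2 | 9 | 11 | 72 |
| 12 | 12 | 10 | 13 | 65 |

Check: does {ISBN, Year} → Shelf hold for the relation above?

(ISBN=6, Year=11): row 1 → Shelf = 65 ✓
(ISBN=6, Year=5): rows 2, 4 → Shelf takes values {61, 59} — violation
(ISBN=2, Year=13): rows 3, 8 → Shelf takes values {69, 72} — violation
(ISBN=12, Year=11): rows 5, 6 → Shelf = 70, 70 ✓
(ISBN=2, Year=11): rows 7, 11 → Shelf = 72, 72 ✓
(ISBN=6, Year=13): row 9 → Shelf = 62 ✓
(ISBN=5, Year=5): row 10 → Shelf = 66 ✓
(ISBN=12, Year=13): row 12 → Shelf = 65 ✓
Two rows agree on {ISBN, Year} but differ on Shelf, so {ISBN, Year} → Shelf does not hold.

No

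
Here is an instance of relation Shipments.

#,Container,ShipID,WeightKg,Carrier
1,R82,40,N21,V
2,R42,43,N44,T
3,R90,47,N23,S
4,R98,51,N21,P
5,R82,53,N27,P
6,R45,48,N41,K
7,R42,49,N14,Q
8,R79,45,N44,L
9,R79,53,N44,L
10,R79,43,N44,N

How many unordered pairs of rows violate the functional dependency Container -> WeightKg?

2

Container=R82: violating pairs (1,5) — 1 pair.
Container=R42: violating pairs (2,7) — 1 pair.
Container=R79: all 3 rows agree on WeightKg — 0 pairs.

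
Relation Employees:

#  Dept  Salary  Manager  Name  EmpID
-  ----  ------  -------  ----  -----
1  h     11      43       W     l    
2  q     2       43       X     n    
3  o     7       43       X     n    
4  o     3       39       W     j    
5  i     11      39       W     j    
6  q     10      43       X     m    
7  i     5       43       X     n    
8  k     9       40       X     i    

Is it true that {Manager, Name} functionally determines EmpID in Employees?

No

(Manager=43, Name=W): row 1 → EmpID = l ✓
(Manager=43, Name=X): rows 2, 3, 6, 7 → EmpID takes values {n, m} — violation
(Manager=39, Name=W): rows 4, 5 → EmpID = j, j ✓
(Manager=40, Name=X): row 8 → EmpID = i ✓
Two rows agree on {Manager, Name} but differ on EmpID, so {Manager, Name} → EmpID does not hold.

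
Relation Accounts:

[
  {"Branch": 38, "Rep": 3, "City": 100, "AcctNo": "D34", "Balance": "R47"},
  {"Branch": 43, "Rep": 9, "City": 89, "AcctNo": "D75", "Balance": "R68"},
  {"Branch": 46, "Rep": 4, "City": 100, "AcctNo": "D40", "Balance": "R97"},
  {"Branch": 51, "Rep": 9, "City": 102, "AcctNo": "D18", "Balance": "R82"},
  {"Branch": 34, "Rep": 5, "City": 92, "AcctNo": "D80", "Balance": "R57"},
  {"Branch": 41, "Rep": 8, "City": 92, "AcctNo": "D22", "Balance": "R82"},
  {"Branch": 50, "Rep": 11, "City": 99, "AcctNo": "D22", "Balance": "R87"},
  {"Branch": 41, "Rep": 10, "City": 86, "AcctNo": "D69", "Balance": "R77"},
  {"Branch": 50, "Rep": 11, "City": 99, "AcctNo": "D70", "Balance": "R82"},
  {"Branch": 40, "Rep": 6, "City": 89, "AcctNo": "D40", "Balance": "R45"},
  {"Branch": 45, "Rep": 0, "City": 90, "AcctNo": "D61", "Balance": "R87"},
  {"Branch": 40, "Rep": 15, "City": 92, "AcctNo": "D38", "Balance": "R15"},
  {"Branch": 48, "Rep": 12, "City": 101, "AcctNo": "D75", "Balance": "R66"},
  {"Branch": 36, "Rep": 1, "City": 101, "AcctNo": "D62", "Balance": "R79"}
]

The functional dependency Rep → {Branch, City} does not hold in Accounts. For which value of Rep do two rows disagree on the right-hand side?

9

Rep=3: 1 row → {Branch,City} = (38, 100) ✓
Rep=9: 2 rows → {Branch,City} takes values {(43, 89), (51, 102)} — violation
Rep=4: 1 row → {Branch,City} = (46, 100) ✓
Rep=5: 1 row → {Branch,City} = (34, 92) ✓
Rep=8: 1 row → {Branch,City} = (41, 92) ✓
Rep=11: 2 rows → {Branch,City} = (50, 99), (50, 99) ✓
Rep=10: 1 row → {Branch,City} = (41, 86) ✓
Rep=6: 1 row → {Branch,City} = (40, 89) ✓
Rep=0: 1 row → {Branch,City} = (45, 90) ✓
Rep=15: 1 row → {Branch,City} = (40, 92) ✓
Rep=12: 1 row → {Branch,City} = (48, 101) ✓
Rep=1: 1 row → {Branch,City} = (36, 101) ✓
The only Rep value with inconsistent RHS is Rep=9.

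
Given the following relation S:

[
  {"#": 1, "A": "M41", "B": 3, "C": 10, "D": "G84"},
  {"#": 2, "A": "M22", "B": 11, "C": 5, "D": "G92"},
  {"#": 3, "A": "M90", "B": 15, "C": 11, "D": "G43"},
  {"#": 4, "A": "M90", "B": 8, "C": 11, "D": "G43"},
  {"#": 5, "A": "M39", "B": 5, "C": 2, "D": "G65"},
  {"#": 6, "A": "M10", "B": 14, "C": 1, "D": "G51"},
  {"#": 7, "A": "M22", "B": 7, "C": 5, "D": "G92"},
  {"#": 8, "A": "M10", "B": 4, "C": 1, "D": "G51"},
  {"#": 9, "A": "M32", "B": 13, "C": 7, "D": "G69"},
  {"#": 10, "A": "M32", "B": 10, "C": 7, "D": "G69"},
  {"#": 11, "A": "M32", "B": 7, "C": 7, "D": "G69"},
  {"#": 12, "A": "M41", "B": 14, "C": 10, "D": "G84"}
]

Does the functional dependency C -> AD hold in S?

Yes

C=10: rows 1, 12 → {A,D} = (M41, G84), (M41, G84) ✓
C=5: rows 2, 7 → {A,D} = (M22, G92), (M22, G92) ✓
C=11: rows 3, 4 → {A,D} = (M90, G43), (M90, G43) ✓
C=2: row 5 → {A,D} = (M39, G65) ✓
C=1: rows 6, 8 → {A,D} = (M10, G51), (M10, G51) ✓
C=7: rows 9, 10, 11 → {A,D} = (M32, G69), (M32, G69), (M32, G69) ✓
Every C value is associated with a single AD value, so C -> AD holds.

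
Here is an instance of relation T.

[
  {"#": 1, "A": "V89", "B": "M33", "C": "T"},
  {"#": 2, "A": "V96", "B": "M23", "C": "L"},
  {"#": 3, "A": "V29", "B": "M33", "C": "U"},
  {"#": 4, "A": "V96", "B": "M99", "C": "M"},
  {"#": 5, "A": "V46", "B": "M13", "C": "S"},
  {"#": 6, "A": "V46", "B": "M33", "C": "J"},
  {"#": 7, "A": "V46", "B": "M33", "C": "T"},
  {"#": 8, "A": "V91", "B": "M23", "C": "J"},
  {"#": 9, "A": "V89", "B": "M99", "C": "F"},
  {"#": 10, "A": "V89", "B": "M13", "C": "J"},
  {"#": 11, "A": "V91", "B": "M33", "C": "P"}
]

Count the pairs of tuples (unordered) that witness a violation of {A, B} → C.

(A=V46, B=M33): violating pairs (6,7) — 1 pair.

1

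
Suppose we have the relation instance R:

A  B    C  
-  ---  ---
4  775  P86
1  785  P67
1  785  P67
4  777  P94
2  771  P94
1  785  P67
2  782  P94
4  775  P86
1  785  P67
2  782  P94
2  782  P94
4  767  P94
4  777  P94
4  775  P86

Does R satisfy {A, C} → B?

(A=4, C=P86): 3 rows → B = 775, 775, 775 ✓
(A=1, C=P67): 4 rows → B = 785, 785, 785, 785 ✓
(A=4, C=P94): 3 rows → B takes values {777, 767} — violation
(A=2, C=P94): 4 rows → B takes values {771, 782} — violation
Two rows agree on {A, C} but differ on B, so {A, C} → B does not hold.

No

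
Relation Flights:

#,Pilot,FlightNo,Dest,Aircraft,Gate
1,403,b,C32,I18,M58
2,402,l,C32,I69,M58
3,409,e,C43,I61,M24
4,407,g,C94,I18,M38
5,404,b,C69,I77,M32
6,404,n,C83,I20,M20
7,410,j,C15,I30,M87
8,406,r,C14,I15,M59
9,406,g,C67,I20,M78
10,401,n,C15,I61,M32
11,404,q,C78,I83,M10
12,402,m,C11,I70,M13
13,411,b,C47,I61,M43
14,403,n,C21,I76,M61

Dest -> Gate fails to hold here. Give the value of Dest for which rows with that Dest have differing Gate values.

C15

Dest=C32: rows 1, 2 → Gate = M58, M58 ✓
Dest=C43: row 3 → Gate = M24 ✓
Dest=C94: row 4 → Gate = M38 ✓
Dest=C69: row 5 → Gate = M32 ✓
Dest=C83: row 6 → Gate = M20 ✓
Dest=C15: rows 7, 10 → Gate takes values {M87, M32} — violation
Dest=C14: row 8 → Gate = M59 ✓
Dest=C67: row 9 → Gate = M78 ✓
Dest=C78: row 11 → Gate = M10 ✓
Dest=C11: row 12 → Gate = M13 ✓
Dest=C47: row 13 → Gate = M43 ✓
Dest=C21: row 14 → Gate = M61 ✓
The only Dest value with inconsistent Gate is Dest=C15.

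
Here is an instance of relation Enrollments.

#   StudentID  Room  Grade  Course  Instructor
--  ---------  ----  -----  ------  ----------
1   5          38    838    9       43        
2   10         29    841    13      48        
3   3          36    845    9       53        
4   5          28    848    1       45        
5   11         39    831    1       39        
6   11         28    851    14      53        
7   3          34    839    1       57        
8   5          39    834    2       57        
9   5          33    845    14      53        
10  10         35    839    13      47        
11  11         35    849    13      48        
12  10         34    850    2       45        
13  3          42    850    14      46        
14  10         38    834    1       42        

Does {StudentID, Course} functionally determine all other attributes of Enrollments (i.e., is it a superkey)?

Rows 2 and 10 have the same {StudentID, Course} value (StudentID=10, Course=13) but are distinct tuples, so {StudentID, Course} does not determine every attribute — not a superkey.

No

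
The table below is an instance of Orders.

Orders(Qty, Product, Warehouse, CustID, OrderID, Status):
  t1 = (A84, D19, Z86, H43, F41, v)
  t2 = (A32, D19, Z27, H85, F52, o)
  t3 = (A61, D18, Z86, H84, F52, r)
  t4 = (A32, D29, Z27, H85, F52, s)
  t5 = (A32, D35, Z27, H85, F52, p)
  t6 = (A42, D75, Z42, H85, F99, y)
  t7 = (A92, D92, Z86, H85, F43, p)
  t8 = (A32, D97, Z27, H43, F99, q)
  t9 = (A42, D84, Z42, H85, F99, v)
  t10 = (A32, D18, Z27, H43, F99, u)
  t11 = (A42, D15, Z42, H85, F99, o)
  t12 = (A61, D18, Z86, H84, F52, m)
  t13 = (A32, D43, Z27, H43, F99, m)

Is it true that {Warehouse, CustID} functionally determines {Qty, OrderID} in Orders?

Yes

(Warehouse=Z86, CustID=H43): row 1 → {Qty,OrderID} = (A84, F41) ✓
(Warehouse=Z27, CustID=H85): rows 2, 4, 5 → {Qty,OrderID} = (A32, F52), (A32, F52), (A32, F52) ✓
(Warehouse=Z86, CustID=H84): rows 3, 12 → {Qty,OrderID} = (A61, F52), (A61, F52) ✓
(Warehouse=Z42, CustID=H85): rows 6, 9, 11 → {Qty,OrderID} = (A42, F99), (A42, F99), (A42, F99) ✓
(Warehouse=Z86, CustID=H85): row 7 → {Qty,OrderID} = (A92, F43) ✓
(Warehouse=Z27, CustID=H43): rows 8, 10, 13 → {Qty,OrderID} = (A32, F99), (A32, F99), (A32, F99) ✓
Every {Warehouse, CustID} value is associated with a single {Qty, OrderID} value, so {Warehouse, CustID} -> {Qty, OrderID} holds.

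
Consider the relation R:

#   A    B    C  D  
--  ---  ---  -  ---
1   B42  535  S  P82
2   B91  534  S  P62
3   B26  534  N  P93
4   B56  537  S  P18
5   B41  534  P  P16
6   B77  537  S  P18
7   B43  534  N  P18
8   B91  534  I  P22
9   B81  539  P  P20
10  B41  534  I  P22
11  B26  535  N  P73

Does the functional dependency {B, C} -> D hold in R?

(B=535, C=S): row 1 → D = P82 ✓
(B=534, C=S): row 2 → D = P62 ✓
(B=534, C=N): rows 3, 7 → D takes values {P93, P18} — violation
(B=537, C=S): rows 4, 6 → D = P18, P18 ✓
(B=534, C=P): row 5 → D = P16 ✓
(B=534, C=I): rows 8, 10 → D = P22, P22 ✓
(B=539, C=P): row 9 → D = P20 ✓
(B=535, C=N): row 11 → D = P73 ✓
Two rows agree on {B, C} but differ on D, so {B, C} -> D does not hold.

No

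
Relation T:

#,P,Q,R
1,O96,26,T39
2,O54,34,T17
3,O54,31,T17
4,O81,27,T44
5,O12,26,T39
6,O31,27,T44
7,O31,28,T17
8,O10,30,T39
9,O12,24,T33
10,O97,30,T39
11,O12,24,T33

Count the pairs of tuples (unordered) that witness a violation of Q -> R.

0

Q=26: all 2 rows agree on R — 0 pairs.
Q=27: all 2 rows agree on R — 0 pairs.
Q=30: all 2 rows agree on R — 0 pairs.
Q=24: all 2 rows agree on R — 0 pairs.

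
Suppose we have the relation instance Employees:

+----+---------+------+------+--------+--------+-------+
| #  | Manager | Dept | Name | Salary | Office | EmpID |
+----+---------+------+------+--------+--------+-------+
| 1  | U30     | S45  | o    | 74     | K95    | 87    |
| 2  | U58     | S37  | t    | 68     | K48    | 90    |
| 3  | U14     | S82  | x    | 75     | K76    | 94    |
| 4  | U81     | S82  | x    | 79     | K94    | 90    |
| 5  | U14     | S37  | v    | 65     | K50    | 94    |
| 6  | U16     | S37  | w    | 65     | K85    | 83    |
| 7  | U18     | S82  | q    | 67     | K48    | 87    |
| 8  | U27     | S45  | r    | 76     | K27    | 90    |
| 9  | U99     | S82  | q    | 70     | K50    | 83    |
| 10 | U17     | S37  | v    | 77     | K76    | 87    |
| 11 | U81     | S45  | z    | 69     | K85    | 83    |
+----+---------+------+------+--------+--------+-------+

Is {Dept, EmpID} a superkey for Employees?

All 11 rows have distinct {Dept, EmpID} values, so {Dept, EmpID} → (all attributes) holds and {Dept, EmpID} is a superkey.

Yes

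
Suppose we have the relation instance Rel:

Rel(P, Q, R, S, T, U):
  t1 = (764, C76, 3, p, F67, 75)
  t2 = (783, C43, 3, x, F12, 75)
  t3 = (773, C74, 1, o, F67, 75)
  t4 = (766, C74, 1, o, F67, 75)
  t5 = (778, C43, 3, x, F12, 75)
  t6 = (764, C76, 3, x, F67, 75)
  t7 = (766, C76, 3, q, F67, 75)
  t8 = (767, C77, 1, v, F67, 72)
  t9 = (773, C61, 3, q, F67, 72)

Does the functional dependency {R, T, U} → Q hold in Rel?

(R=3, T=F67, U=75): rows 1, 6, 7 → Q = C76, C76, C76 ✓
(R=3, T=F12, U=75): rows 2, 5 → Q = C43, C43 ✓
(R=1, T=F67, U=75): rows 3, 4 → Q = C74, C74 ✓
(R=1, T=F67, U=72): row 8 → Q = C77 ✓
(R=3, T=F67, U=72): row 9 → Q = C61 ✓
Every {R, T, U} value is associated with a single Q value, so {R, T, U} → Q holds.

Yes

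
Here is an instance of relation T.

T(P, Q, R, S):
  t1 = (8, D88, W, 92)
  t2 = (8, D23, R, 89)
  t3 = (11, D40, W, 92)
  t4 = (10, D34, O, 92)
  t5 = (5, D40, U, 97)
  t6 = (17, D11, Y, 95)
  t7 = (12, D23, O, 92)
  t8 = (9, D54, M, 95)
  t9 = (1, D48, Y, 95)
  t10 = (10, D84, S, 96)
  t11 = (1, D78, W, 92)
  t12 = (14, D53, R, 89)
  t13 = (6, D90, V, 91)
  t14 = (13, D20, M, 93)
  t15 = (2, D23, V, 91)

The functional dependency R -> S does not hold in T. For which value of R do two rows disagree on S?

R=W: rows 1, 3, 11 → S = 92, 92, 92 ✓
R=R: rows 2, 12 → S = 89, 89 ✓
R=O: rows 4, 7 → S = 92, 92 ✓
R=U: row 5 → S = 97 ✓
R=Y: rows 6, 9 → S = 95, 95 ✓
R=M: rows 8, 14 → S takes values {95, 93} — violation
R=S: row 10 → S = 96 ✓
R=V: rows 13, 15 → S = 91, 91 ✓
The only R value with inconsistent S is R=M.

M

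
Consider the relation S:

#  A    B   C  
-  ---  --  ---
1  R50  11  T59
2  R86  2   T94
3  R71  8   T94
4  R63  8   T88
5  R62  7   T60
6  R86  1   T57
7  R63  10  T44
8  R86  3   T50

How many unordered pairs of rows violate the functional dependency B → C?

1

B=8: violating pairs (3,4) — 1 pair.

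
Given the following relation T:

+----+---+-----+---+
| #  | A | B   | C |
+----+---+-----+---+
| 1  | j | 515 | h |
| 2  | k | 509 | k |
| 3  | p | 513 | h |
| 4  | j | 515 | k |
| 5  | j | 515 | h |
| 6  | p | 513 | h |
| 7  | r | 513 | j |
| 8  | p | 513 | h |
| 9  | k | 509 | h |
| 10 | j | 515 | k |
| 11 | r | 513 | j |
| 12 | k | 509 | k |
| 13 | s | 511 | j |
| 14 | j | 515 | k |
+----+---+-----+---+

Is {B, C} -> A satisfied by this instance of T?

(B=515, C=h): rows 1, 5 → A = j, j ✓
(B=509, C=k): rows 2, 12 → A = k, k ✓
(B=513, C=h): rows 3, 6, 8 → A = p, p, p ✓
(B=515, C=k): rows 4, 10, 14 → A = j, j, j ✓
(B=513, C=j): rows 7, 11 → A = r, r ✓
(B=509, C=h): row 9 → A = k ✓
(B=511, C=j): row 13 → A = s ✓
Every {B, C} value is associated with a single A value, so {B, C} -> A holds.

Yes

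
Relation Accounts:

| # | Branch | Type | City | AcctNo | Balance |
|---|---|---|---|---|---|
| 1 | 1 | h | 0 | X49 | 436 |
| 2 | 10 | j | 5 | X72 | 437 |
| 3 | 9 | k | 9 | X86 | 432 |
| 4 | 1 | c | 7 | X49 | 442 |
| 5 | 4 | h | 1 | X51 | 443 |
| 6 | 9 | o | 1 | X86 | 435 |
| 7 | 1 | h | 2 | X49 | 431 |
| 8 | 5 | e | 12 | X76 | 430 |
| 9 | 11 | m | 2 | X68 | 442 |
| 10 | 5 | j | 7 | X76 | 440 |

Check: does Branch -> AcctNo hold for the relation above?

Branch=1: rows 1, 4, 7 → AcctNo = X49, X49, X49 ✓
Branch=10: row 2 → AcctNo = X72 ✓
Branch=9: rows 3, 6 → AcctNo = X86, X86 ✓
Branch=4: row 5 → AcctNo = X51 ✓
Branch=5: rows 8, 10 → AcctNo = X76, X76 ✓
Branch=11: row 9 → AcctNo = X68 ✓
Every Branch value is associated with a single AcctNo value, so Branch -> AcctNo holds.

Yes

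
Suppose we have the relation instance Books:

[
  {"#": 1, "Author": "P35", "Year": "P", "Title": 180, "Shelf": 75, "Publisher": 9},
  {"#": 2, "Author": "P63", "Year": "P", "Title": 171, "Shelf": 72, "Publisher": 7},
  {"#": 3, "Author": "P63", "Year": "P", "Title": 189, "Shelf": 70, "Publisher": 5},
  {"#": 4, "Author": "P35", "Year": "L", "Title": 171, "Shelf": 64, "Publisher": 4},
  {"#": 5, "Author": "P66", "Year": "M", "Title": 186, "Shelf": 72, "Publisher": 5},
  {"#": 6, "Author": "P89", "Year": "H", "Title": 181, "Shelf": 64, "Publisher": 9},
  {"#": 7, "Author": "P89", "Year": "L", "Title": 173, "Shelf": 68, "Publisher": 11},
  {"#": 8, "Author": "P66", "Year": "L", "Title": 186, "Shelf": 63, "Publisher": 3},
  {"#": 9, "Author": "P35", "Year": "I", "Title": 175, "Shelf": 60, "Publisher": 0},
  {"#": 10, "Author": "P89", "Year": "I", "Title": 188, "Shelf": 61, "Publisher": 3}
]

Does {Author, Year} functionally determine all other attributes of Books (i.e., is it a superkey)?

No

Rows 2 and 3 have the same {Author, Year} value (Author=P63, Year=P) but are distinct tuples, so {Author, Year} does not determine every attribute — not a superkey.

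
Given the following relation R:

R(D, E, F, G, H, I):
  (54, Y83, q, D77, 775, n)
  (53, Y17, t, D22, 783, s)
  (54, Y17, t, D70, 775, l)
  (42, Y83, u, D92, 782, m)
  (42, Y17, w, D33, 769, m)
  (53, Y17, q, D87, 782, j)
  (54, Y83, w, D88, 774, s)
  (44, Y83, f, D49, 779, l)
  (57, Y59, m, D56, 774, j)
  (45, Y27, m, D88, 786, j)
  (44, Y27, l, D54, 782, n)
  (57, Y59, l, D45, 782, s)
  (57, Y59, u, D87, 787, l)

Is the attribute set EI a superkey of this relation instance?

All 13 rows have distinct EI values, so EI → (all attributes) holds and EI is a superkey.

Yes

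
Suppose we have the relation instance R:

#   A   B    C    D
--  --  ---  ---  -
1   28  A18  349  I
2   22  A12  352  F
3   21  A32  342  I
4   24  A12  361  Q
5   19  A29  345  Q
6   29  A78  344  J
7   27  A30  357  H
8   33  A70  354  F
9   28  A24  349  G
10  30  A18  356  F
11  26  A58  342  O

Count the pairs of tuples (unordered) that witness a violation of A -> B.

A=28: violating pairs (1,9) — 1 pair.

1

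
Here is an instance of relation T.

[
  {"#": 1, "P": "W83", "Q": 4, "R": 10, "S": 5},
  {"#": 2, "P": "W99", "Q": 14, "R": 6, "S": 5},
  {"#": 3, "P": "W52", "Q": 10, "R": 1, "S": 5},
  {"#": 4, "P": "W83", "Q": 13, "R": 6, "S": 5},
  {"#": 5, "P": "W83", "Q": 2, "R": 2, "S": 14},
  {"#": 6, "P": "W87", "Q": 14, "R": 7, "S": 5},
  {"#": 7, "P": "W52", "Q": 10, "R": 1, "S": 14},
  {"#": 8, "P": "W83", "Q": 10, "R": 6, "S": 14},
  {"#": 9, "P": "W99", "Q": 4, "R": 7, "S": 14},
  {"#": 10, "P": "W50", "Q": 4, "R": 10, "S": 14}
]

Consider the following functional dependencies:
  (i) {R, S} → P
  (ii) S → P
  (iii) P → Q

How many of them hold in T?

0

(i) {R, S} → P: (R=6, S=5): rows 2, 4 → P takes values {W99, W83} — violation — fails.
(ii) S → P: S=5: rows 1, 2, 3, 4, 6 → P takes values {W83, W99, W52, W87} — violation; S=14: rows 5, 7, 8, 9, 10 → P takes values {W83, W52, W99, W50} — violation — fails.
(iii) P → Q: P=W83: rows 1, 4, 5, 8 → Q takes values {4, 13, 2, 10} — violation; P=W99: rows 2, 9 → Q takes values {14, 4} — violation — fails.
None of the 3 dependencies hold.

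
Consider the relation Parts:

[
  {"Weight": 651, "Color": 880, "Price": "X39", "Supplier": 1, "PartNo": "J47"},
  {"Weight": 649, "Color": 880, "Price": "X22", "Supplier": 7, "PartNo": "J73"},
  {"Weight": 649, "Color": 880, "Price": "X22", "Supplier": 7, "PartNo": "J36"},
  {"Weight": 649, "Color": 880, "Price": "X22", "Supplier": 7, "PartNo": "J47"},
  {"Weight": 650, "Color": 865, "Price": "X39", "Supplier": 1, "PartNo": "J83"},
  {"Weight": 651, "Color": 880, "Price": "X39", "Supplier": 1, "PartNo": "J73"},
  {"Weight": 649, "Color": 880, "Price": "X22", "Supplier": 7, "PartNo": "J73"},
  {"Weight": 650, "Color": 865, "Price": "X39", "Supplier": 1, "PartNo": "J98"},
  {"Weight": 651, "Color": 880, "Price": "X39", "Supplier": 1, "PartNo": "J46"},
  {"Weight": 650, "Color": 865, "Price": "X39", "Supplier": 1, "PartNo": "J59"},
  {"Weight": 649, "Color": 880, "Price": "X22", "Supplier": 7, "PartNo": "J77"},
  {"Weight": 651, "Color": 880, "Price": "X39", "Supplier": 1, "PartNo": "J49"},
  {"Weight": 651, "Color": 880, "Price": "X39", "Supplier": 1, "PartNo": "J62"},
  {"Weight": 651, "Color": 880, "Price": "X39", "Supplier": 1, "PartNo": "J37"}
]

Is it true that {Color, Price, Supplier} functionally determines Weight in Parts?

(Color=880, Price=X39, Supplier=1): 6 rows → Weight = 651, 651, 651, 651, 651, 651 ✓
(Color=880, Price=X22, Supplier=7): 5 rows → Weight = 649, 649, 649, 649, 649 ✓
(Color=865, Price=X39, Supplier=1): 3 rows → Weight = 650, 650, 650 ✓
Every {Color, Price, Supplier} value is associated with a single Weight value, so {Color, Price, Supplier} -> Weight holds.

Yes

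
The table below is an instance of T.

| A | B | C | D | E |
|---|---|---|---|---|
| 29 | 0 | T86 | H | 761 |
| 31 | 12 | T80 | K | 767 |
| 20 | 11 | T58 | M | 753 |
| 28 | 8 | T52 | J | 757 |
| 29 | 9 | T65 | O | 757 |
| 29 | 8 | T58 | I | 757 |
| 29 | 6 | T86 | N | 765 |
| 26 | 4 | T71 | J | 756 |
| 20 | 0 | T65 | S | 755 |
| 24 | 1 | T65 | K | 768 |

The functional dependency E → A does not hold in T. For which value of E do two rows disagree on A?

E=761: 1 row → A = 29 ✓
E=767: 1 row → A = 31 ✓
E=753: 1 row → A = 20 ✓
E=757: 3 rows → A takes values {28, 29} — violation
E=765: 1 row → A = 29 ✓
E=756: 1 row → A = 26 ✓
E=755: 1 row → A = 20 ✓
E=768: 1 row → A = 24 ✓
The only E value with inconsistent A is E=757.

757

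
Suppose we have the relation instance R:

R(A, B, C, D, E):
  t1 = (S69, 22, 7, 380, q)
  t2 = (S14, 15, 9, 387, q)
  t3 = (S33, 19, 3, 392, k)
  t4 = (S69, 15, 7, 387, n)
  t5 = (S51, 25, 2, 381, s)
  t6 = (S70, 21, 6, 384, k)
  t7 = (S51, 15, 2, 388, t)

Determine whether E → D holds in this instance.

E=q: rows 1, 2 → D takes values {380, 387} — violation
E=k: rows 3, 6 → D takes values {392, 384} — violation
E=n: row 4 → D = 387 ✓
E=s: row 5 → D = 381 ✓
E=t: row 7 → D = 388 ✓
Two rows agree on E but differ on D, so E → D does not hold.

No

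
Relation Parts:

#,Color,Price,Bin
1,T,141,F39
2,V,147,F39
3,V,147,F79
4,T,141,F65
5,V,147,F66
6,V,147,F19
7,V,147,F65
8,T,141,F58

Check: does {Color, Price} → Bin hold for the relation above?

(Color=T, Price=141): rows 1, 4, 8 → Bin takes values {F39, F65, F58} — violation
(Color=V, Price=147): rows 2, 3, 5, 6, 7 → Bin takes values {F39, F79, F66, F19, F65} — violation
Two rows agree on {Color, Price} but differ on Bin, so {Color, Price} → Bin does not hold.

No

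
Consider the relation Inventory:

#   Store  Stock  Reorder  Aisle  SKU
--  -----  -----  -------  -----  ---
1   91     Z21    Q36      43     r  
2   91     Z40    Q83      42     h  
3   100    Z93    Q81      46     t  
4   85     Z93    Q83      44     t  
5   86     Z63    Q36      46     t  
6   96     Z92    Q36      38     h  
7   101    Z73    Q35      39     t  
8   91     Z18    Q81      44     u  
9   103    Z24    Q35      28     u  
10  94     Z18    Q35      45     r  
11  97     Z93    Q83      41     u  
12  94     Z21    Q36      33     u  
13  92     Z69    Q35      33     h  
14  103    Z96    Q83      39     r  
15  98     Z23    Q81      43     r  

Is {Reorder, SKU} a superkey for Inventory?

All 15 rows have distinct {Reorder, SKU} values, so {Reorder, SKU} → (all attributes) holds and {Reorder, SKU} is a superkey.

Yes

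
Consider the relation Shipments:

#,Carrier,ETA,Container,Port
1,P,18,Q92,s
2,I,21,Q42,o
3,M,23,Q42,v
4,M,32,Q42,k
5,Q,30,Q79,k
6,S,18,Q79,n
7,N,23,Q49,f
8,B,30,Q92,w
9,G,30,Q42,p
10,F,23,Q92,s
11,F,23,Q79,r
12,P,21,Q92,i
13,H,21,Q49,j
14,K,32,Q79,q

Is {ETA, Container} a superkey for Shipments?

Yes

All 14 rows have distinct {ETA, Container} values, so {ETA, Container} → (all attributes) holds and {ETA, Container} is a superkey.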